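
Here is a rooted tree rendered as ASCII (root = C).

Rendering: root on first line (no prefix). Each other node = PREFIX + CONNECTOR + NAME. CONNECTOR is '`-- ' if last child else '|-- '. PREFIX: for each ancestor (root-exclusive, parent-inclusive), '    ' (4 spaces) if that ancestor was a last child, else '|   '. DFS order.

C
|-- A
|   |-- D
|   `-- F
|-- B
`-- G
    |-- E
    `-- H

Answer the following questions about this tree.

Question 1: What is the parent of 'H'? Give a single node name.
Scan adjacency: H appears as child of G

Answer: G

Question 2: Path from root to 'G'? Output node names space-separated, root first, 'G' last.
Answer: C G

Derivation:
Walk down from root: C -> G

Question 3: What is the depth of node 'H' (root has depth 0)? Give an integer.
Path from root to H: C -> G -> H
Depth = number of edges = 2

Answer: 2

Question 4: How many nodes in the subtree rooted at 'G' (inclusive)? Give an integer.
Subtree rooted at G contains: E, G, H
Count = 3

Answer: 3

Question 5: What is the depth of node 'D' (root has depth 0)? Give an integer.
Path from root to D: C -> A -> D
Depth = number of edges = 2

Answer: 2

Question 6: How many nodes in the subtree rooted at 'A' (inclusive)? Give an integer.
Answer: 3

Derivation:
Subtree rooted at A contains: A, D, F
Count = 3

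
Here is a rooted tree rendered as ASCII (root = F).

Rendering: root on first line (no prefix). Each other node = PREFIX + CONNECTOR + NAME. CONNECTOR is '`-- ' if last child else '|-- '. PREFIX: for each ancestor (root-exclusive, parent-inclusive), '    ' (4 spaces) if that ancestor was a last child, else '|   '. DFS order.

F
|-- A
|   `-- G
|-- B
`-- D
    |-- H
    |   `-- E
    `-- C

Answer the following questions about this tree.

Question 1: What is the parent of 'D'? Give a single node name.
Answer: F

Derivation:
Scan adjacency: D appears as child of F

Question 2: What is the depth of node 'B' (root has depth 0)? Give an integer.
Path from root to B: F -> B
Depth = number of edges = 1

Answer: 1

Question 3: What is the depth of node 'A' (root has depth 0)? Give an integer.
Answer: 1

Derivation:
Path from root to A: F -> A
Depth = number of edges = 1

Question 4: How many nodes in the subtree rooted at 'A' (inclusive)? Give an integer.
Subtree rooted at A contains: A, G
Count = 2

Answer: 2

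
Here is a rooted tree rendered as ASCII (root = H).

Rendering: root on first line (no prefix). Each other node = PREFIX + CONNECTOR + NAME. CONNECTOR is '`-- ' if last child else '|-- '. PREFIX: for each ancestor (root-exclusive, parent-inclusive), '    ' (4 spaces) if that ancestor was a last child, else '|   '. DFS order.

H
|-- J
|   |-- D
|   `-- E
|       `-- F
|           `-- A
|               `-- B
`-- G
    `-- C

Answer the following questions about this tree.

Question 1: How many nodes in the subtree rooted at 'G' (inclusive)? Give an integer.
Answer: 2

Derivation:
Subtree rooted at G contains: C, G
Count = 2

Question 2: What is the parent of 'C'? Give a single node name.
Scan adjacency: C appears as child of G

Answer: G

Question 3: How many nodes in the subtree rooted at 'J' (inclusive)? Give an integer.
Answer: 6

Derivation:
Subtree rooted at J contains: A, B, D, E, F, J
Count = 6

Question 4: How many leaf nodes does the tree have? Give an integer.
Leaves (nodes with no children): B, C, D

Answer: 3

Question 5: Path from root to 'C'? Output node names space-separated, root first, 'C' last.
Answer: H G C

Derivation:
Walk down from root: H -> G -> C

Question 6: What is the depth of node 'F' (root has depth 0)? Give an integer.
Answer: 3

Derivation:
Path from root to F: H -> J -> E -> F
Depth = number of edges = 3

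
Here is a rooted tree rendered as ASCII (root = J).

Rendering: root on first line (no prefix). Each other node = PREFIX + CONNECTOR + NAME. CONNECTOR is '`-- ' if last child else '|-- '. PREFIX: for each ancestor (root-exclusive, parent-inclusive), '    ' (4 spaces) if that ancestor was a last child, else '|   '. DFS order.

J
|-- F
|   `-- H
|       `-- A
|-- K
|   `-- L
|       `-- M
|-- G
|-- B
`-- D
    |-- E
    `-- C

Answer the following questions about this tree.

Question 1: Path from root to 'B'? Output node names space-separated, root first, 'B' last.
Answer: J B

Derivation:
Walk down from root: J -> B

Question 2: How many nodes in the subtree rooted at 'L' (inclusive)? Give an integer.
Subtree rooted at L contains: L, M
Count = 2

Answer: 2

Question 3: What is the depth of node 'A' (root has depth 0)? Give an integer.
Answer: 3

Derivation:
Path from root to A: J -> F -> H -> A
Depth = number of edges = 3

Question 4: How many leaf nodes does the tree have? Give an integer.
Leaves (nodes with no children): A, B, C, E, G, M

Answer: 6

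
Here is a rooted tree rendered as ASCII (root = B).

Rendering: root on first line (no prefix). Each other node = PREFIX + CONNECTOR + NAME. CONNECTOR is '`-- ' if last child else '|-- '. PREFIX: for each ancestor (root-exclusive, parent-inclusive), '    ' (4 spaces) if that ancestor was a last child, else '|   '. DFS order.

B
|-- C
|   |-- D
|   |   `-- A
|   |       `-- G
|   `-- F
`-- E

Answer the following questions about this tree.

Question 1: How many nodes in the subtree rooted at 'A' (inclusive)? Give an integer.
Subtree rooted at A contains: A, G
Count = 2

Answer: 2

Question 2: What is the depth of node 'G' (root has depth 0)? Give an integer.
Path from root to G: B -> C -> D -> A -> G
Depth = number of edges = 4

Answer: 4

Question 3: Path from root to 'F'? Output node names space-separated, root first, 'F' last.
Walk down from root: B -> C -> F

Answer: B C F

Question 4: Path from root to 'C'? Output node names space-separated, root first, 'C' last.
Walk down from root: B -> C

Answer: B C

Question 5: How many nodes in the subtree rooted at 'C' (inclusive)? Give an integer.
Answer: 5

Derivation:
Subtree rooted at C contains: A, C, D, F, G
Count = 5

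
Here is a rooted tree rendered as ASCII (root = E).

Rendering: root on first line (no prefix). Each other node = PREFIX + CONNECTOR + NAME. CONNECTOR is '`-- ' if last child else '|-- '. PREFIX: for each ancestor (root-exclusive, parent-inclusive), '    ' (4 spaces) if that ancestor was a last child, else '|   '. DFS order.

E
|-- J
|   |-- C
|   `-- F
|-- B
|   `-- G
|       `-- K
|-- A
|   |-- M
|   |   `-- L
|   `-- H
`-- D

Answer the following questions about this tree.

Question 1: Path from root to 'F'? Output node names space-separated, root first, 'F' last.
Answer: E J F

Derivation:
Walk down from root: E -> J -> F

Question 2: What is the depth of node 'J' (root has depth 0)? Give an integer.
Path from root to J: E -> J
Depth = number of edges = 1

Answer: 1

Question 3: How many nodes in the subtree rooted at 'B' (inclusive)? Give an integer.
Subtree rooted at B contains: B, G, K
Count = 3

Answer: 3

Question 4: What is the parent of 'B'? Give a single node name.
Answer: E

Derivation:
Scan adjacency: B appears as child of E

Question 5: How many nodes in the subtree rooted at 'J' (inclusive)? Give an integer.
Answer: 3

Derivation:
Subtree rooted at J contains: C, F, J
Count = 3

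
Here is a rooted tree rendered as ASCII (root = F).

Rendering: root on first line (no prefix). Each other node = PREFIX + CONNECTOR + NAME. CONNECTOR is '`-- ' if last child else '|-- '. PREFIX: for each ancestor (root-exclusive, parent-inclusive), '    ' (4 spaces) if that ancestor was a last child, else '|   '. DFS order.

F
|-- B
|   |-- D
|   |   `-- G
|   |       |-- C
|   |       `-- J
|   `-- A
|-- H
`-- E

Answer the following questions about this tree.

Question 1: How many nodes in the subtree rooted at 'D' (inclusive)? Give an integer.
Subtree rooted at D contains: C, D, G, J
Count = 4

Answer: 4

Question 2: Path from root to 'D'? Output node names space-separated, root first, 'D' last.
Answer: F B D

Derivation:
Walk down from root: F -> B -> D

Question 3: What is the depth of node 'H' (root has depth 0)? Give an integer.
Path from root to H: F -> H
Depth = number of edges = 1

Answer: 1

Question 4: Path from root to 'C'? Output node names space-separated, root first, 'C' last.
Answer: F B D G C

Derivation:
Walk down from root: F -> B -> D -> G -> C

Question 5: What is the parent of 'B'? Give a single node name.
Answer: F

Derivation:
Scan adjacency: B appears as child of F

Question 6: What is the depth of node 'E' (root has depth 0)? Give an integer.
Answer: 1

Derivation:
Path from root to E: F -> E
Depth = number of edges = 1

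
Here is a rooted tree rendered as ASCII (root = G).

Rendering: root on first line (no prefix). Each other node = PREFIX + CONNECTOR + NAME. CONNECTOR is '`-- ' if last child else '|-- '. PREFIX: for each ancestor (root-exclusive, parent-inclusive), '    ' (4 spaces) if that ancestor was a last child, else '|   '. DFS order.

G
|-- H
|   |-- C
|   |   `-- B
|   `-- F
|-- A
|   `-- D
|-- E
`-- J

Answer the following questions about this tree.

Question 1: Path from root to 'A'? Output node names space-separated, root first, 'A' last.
Walk down from root: G -> A

Answer: G A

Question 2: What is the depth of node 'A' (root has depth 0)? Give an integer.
Path from root to A: G -> A
Depth = number of edges = 1

Answer: 1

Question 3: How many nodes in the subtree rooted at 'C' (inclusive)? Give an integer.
Subtree rooted at C contains: B, C
Count = 2

Answer: 2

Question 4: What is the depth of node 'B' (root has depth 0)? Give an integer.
Path from root to B: G -> H -> C -> B
Depth = number of edges = 3

Answer: 3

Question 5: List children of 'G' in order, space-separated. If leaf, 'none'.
Answer: H A E J

Derivation:
Node G's children (from adjacency): H, A, E, J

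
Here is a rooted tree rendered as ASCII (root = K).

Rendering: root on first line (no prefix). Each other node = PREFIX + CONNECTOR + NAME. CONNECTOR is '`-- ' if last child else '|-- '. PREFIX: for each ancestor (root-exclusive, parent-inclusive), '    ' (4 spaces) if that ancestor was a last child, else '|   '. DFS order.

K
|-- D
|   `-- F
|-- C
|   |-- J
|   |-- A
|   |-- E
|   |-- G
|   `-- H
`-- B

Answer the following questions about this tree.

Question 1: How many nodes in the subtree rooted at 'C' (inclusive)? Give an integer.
Subtree rooted at C contains: A, C, E, G, H, J
Count = 6

Answer: 6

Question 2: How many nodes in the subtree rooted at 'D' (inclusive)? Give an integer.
Answer: 2

Derivation:
Subtree rooted at D contains: D, F
Count = 2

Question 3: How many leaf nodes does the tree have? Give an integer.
Answer: 7

Derivation:
Leaves (nodes with no children): A, B, E, F, G, H, J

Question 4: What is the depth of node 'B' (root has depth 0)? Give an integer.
Path from root to B: K -> B
Depth = number of edges = 1

Answer: 1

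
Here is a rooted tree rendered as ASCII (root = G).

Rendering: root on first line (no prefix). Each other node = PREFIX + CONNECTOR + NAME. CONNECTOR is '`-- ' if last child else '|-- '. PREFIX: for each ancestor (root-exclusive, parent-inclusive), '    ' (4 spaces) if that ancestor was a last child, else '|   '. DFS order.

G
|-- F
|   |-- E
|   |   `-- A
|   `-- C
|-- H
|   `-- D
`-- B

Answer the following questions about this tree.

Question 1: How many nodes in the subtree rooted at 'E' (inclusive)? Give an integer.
Answer: 2

Derivation:
Subtree rooted at E contains: A, E
Count = 2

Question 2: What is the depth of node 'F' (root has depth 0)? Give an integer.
Path from root to F: G -> F
Depth = number of edges = 1

Answer: 1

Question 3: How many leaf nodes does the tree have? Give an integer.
Answer: 4

Derivation:
Leaves (nodes with no children): A, B, C, D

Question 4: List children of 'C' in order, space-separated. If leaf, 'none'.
Node C's children (from adjacency): (leaf)

Answer: none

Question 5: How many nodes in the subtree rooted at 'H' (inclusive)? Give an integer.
Answer: 2

Derivation:
Subtree rooted at H contains: D, H
Count = 2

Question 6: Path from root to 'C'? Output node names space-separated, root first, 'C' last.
Answer: G F C

Derivation:
Walk down from root: G -> F -> C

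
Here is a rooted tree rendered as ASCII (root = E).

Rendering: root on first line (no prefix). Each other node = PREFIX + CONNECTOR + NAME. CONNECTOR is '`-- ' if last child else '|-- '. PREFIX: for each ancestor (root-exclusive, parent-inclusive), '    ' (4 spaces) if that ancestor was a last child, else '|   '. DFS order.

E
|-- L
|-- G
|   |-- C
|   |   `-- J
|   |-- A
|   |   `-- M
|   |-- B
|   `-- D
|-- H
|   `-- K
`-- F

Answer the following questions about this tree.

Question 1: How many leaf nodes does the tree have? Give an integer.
Leaves (nodes with no children): B, D, F, J, K, L, M

Answer: 7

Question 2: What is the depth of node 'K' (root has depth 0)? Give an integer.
Answer: 2

Derivation:
Path from root to K: E -> H -> K
Depth = number of edges = 2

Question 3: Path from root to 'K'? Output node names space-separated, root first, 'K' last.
Answer: E H K

Derivation:
Walk down from root: E -> H -> K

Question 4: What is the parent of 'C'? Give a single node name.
Answer: G

Derivation:
Scan adjacency: C appears as child of G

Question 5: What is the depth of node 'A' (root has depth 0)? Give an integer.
Path from root to A: E -> G -> A
Depth = number of edges = 2

Answer: 2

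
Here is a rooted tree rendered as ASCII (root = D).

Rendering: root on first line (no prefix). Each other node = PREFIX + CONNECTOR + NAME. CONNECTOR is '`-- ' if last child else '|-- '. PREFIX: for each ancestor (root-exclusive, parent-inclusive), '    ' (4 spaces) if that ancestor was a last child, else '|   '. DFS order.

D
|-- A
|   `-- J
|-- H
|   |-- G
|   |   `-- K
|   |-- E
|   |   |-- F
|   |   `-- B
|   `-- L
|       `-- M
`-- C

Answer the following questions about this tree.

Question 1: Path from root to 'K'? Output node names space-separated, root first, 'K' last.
Walk down from root: D -> H -> G -> K

Answer: D H G K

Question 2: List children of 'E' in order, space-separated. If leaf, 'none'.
Answer: F B

Derivation:
Node E's children (from adjacency): F, B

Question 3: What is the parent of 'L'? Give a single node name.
Answer: H

Derivation:
Scan adjacency: L appears as child of H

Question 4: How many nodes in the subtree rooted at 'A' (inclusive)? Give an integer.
Subtree rooted at A contains: A, J
Count = 2

Answer: 2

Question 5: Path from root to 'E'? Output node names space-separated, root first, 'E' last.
Answer: D H E

Derivation:
Walk down from root: D -> H -> E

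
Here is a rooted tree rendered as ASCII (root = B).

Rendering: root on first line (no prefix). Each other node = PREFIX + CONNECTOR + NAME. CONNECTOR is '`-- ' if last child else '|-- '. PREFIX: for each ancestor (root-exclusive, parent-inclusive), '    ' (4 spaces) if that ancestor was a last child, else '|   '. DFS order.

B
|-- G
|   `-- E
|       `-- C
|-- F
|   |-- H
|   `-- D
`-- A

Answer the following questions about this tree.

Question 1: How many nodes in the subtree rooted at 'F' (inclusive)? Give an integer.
Answer: 3

Derivation:
Subtree rooted at F contains: D, F, H
Count = 3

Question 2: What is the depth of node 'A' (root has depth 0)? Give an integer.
Path from root to A: B -> A
Depth = number of edges = 1

Answer: 1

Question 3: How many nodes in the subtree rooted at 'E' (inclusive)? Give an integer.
Subtree rooted at E contains: C, E
Count = 2

Answer: 2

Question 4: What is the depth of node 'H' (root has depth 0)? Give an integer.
Answer: 2

Derivation:
Path from root to H: B -> F -> H
Depth = number of edges = 2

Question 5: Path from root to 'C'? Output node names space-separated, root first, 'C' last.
Walk down from root: B -> G -> E -> C

Answer: B G E C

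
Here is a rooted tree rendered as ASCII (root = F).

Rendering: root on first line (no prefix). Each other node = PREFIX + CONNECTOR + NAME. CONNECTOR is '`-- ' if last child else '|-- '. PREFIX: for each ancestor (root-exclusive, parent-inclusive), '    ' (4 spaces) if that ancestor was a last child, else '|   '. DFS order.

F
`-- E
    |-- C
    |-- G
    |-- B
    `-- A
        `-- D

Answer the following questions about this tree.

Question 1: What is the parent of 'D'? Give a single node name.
Answer: A

Derivation:
Scan adjacency: D appears as child of A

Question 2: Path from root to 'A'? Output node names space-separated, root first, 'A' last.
Answer: F E A

Derivation:
Walk down from root: F -> E -> A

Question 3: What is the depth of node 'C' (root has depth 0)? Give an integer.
Path from root to C: F -> E -> C
Depth = number of edges = 2

Answer: 2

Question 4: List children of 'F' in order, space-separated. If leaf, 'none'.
Node F's children (from adjacency): E

Answer: E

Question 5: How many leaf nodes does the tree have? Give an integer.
Leaves (nodes with no children): B, C, D, G

Answer: 4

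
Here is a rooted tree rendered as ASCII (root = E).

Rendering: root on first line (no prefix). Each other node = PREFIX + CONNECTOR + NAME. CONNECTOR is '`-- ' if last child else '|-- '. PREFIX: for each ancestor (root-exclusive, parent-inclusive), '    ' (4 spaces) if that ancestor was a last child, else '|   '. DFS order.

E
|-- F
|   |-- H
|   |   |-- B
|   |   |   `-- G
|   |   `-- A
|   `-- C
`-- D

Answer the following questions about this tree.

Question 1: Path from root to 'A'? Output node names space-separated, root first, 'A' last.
Walk down from root: E -> F -> H -> A

Answer: E F H A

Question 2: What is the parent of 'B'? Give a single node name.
Answer: H

Derivation:
Scan adjacency: B appears as child of H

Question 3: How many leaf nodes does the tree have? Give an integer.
Answer: 4

Derivation:
Leaves (nodes with no children): A, C, D, G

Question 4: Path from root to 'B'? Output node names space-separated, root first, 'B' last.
Answer: E F H B

Derivation:
Walk down from root: E -> F -> H -> B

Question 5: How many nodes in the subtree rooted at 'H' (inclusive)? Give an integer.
Subtree rooted at H contains: A, B, G, H
Count = 4

Answer: 4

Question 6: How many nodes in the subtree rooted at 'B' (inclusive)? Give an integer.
Answer: 2

Derivation:
Subtree rooted at B contains: B, G
Count = 2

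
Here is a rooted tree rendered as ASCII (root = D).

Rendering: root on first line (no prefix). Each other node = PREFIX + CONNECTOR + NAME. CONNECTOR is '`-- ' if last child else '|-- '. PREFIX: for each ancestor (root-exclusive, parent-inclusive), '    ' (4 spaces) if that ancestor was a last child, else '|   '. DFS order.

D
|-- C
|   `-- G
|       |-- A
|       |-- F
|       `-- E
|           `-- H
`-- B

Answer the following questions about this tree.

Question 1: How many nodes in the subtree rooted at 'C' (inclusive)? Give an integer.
Answer: 6

Derivation:
Subtree rooted at C contains: A, C, E, F, G, H
Count = 6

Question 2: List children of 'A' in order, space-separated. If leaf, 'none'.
Answer: none

Derivation:
Node A's children (from adjacency): (leaf)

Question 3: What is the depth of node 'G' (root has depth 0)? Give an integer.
Answer: 2

Derivation:
Path from root to G: D -> C -> G
Depth = number of edges = 2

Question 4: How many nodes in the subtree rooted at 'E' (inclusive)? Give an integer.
Answer: 2

Derivation:
Subtree rooted at E contains: E, H
Count = 2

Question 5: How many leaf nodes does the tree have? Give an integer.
Leaves (nodes with no children): A, B, F, H

Answer: 4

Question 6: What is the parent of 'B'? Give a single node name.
Answer: D

Derivation:
Scan adjacency: B appears as child of D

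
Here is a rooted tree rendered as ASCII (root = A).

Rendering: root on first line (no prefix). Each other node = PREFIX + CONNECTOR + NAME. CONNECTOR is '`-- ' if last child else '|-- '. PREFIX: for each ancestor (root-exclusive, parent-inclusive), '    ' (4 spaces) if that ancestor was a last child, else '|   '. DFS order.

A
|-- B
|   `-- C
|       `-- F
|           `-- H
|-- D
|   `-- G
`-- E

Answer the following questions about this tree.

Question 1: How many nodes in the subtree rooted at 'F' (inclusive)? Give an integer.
Subtree rooted at F contains: F, H
Count = 2

Answer: 2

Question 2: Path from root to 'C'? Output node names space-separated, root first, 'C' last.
Answer: A B C

Derivation:
Walk down from root: A -> B -> C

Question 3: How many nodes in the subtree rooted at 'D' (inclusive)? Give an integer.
Subtree rooted at D contains: D, G
Count = 2

Answer: 2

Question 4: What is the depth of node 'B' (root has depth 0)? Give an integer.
Path from root to B: A -> B
Depth = number of edges = 1

Answer: 1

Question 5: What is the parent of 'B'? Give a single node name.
Answer: A

Derivation:
Scan adjacency: B appears as child of A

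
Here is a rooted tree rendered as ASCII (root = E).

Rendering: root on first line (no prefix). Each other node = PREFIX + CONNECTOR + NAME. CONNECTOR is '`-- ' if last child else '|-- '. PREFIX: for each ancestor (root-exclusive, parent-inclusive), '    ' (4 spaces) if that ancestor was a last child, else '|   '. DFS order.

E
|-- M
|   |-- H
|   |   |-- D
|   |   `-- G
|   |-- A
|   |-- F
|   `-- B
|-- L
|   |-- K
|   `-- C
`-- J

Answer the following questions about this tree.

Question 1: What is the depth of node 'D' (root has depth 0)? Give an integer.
Answer: 3

Derivation:
Path from root to D: E -> M -> H -> D
Depth = number of edges = 3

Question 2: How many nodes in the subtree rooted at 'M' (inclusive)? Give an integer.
Subtree rooted at M contains: A, B, D, F, G, H, M
Count = 7

Answer: 7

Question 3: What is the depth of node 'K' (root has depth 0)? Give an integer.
Path from root to K: E -> L -> K
Depth = number of edges = 2

Answer: 2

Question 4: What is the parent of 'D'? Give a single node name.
Answer: H

Derivation:
Scan adjacency: D appears as child of H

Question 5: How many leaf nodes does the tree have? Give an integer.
Answer: 8

Derivation:
Leaves (nodes with no children): A, B, C, D, F, G, J, K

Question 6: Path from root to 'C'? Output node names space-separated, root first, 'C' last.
Answer: E L C

Derivation:
Walk down from root: E -> L -> C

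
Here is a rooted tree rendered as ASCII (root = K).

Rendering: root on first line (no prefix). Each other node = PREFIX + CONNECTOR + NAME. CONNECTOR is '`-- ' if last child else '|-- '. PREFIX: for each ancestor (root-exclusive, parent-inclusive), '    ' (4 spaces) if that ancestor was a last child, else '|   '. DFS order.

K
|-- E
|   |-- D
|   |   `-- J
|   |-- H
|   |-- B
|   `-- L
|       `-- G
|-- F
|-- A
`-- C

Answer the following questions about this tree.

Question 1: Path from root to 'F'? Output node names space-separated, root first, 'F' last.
Answer: K F

Derivation:
Walk down from root: K -> F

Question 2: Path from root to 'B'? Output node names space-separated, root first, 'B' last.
Answer: K E B

Derivation:
Walk down from root: K -> E -> B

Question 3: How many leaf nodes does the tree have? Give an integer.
Answer: 7

Derivation:
Leaves (nodes with no children): A, B, C, F, G, H, J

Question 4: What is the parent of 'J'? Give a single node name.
Answer: D

Derivation:
Scan adjacency: J appears as child of D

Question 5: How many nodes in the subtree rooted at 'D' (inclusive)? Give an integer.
Subtree rooted at D contains: D, J
Count = 2

Answer: 2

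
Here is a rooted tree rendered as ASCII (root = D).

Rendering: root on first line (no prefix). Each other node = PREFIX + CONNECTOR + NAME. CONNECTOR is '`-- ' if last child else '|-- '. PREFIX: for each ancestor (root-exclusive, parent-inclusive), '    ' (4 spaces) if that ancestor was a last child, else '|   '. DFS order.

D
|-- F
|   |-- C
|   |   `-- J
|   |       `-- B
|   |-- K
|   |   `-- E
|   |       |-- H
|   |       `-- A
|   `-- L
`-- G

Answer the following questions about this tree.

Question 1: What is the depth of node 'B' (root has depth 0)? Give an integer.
Path from root to B: D -> F -> C -> J -> B
Depth = number of edges = 4

Answer: 4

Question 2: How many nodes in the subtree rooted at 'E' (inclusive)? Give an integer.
Answer: 3

Derivation:
Subtree rooted at E contains: A, E, H
Count = 3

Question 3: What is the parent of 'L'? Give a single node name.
Answer: F

Derivation:
Scan adjacency: L appears as child of F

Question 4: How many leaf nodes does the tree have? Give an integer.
Answer: 5

Derivation:
Leaves (nodes with no children): A, B, G, H, L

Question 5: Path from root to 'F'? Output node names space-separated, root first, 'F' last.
Answer: D F

Derivation:
Walk down from root: D -> F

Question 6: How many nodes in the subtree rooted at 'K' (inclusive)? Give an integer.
Answer: 4

Derivation:
Subtree rooted at K contains: A, E, H, K
Count = 4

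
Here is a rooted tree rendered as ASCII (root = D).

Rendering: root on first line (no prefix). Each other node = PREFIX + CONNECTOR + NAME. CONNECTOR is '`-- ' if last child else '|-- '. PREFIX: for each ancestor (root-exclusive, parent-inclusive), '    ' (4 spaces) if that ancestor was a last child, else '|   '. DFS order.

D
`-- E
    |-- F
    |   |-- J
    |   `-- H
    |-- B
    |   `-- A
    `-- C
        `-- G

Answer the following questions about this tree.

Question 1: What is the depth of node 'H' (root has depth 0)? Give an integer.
Answer: 3

Derivation:
Path from root to H: D -> E -> F -> H
Depth = number of edges = 3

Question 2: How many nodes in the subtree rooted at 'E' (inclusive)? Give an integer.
Subtree rooted at E contains: A, B, C, E, F, G, H, J
Count = 8

Answer: 8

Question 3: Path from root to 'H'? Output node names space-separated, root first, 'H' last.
Walk down from root: D -> E -> F -> H

Answer: D E F H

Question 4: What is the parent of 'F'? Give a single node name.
Answer: E

Derivation:
Scan adjacency: F appears as child of E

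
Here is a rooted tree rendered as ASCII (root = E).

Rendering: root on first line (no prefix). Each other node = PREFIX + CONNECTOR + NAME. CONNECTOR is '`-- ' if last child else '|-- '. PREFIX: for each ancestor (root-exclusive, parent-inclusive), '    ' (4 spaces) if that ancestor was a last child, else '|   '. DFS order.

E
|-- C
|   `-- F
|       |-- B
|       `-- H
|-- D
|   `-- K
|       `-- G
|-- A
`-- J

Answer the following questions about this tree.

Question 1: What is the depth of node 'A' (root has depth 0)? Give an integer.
Answer: 1

Derivation:
Path from root to A: E -> A
Depth = number of edges = 1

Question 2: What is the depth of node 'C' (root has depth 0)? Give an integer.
Path from root to C: E -> C
Depth = number of edges = 1

Answer: 1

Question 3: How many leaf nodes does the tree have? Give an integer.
Answer: 5

Derivation:
Leaves (nodes with no children): A, B, G, H, J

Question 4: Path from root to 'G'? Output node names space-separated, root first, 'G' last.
Answer: E D K G

Derivation:
Walk down from root: E -> D -> K -> G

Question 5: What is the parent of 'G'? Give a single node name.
Answer: K

Derivation:
Scan adjacency: G appears as child of K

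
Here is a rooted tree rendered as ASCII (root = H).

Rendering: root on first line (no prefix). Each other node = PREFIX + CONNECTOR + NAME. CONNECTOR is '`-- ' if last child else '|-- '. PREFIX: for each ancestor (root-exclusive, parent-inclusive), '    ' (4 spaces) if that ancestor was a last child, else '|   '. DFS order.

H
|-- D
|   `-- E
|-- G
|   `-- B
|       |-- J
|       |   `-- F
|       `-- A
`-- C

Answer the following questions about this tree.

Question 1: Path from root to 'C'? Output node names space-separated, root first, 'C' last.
Walk down from root: H -> C

Answer: H C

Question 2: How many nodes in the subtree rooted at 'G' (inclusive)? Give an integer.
Answer: 5

Derivation:
Subtree rooted at G contains: A, B, F, G, J
Count = 5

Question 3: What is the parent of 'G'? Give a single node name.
Scan adjacency: G appears as child of H

Answer: H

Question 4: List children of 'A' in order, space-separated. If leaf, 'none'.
Answer: none

Derivation:
Node A's children (from adjacency): (leaf)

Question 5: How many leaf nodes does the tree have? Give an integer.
Answer: 4

Derivation:
Leaves (nodes with no children): A, C, E, F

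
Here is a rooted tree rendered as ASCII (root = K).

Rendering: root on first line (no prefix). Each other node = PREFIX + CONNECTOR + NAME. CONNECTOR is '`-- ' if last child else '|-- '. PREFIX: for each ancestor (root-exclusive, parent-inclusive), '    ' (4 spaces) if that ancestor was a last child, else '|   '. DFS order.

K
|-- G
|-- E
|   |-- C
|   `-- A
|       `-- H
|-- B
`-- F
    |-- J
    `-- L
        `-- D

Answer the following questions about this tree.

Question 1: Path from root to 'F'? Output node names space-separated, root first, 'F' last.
Walk down from root: K -> F

Answer: K F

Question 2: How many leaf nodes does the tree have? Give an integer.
Leaves (nodes with no children): B, C, D, G, H, J

Answer: 6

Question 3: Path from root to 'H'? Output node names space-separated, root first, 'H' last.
Walk down from root: K -> E -> A -> H

Answer: K E A H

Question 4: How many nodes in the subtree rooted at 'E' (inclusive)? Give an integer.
Subtree rooted at E contains: A, C, E, H
Count = 4

Answer: 4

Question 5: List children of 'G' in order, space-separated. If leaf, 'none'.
Node G's children (from adjacency): (leaf)

Answer: none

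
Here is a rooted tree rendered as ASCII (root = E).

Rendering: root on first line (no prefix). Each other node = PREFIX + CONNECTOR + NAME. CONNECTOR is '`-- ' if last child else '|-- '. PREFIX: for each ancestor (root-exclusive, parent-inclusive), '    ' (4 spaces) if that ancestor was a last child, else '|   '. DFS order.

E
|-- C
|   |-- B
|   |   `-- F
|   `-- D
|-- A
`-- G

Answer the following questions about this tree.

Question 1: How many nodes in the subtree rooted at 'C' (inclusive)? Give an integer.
Subtree rooted at C contains: B, C, D, F
Count = 4

Answer: 4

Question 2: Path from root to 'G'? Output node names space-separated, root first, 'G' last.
Answer: E G

Derivation:
Walk down from root: E -> G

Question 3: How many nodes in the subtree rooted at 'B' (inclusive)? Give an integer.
Answer: 2

Derivation:
Subtree rooted at B contains: B, F
Count = 2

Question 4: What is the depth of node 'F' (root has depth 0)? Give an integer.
Path from root to F: E -> C -> B -> F
Depth = number of edges = 3

Answer: 3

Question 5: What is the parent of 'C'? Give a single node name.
Scan adjacency: C appears as child of E

Answer: E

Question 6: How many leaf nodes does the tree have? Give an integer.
Answer: 4

Derivation:
Leaves (nodes with no children): A, D, F, G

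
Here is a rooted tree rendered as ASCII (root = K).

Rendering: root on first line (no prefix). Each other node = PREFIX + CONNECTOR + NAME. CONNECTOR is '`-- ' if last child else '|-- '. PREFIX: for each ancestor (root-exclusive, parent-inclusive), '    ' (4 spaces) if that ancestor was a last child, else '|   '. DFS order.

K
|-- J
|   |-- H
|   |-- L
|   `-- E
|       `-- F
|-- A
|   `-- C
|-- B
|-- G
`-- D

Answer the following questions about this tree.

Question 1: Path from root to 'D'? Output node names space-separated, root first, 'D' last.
Walk down from root: K -> D

Answer: K D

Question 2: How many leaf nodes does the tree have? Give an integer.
Leaves (nodes with no children): B, C, D, F, G, H, L

Answer: 7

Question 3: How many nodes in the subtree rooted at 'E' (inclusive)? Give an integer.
Subtree rooted at E contains: E, F
Count = 2

Answer: 2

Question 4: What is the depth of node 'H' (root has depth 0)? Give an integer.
Path from root to H: K -> J -> H
Depth = number of edges = 2

Answer: 2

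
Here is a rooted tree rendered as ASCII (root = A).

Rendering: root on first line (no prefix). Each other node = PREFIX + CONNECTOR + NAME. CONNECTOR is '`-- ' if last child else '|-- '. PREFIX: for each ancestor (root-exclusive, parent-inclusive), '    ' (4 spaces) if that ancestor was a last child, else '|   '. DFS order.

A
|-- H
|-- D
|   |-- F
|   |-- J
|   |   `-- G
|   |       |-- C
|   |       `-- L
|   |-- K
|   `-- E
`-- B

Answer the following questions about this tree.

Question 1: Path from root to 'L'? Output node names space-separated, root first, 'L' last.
Answer: A D J G L

Derivation:
Walk down from root: A -> D -> J -> G -> L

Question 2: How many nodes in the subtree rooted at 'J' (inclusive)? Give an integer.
Answer: 4

Derivation:
Subtree rooted at J contains: C, G, J, L
Count = 4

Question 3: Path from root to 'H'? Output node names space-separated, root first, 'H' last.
Answer: A H

Derivation:
Walk down from root: A -> H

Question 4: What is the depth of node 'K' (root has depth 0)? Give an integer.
Path from root to K: A -> D -> K
Depth = number of edges = 2

Answer: 2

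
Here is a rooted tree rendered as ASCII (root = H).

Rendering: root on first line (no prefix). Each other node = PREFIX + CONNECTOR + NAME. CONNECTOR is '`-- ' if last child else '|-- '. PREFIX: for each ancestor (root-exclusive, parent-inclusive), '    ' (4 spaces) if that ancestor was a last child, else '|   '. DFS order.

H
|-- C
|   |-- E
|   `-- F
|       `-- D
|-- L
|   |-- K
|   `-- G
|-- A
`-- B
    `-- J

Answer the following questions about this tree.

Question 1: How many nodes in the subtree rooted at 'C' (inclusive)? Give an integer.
Subtree rooted at C contains: C, D, E, F
Count = 4

Answer: 4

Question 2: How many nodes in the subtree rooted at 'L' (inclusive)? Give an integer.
Answer: 3

Derivation:
Subtree rooted at L contains: G, K, L
Count = 3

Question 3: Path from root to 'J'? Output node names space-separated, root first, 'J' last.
Answer: H B J

Derivation:
Walk down from root: H -> B -> J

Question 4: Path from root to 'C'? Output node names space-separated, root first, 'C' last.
Answer: H C

Derivation:
Walk down from root: H -> C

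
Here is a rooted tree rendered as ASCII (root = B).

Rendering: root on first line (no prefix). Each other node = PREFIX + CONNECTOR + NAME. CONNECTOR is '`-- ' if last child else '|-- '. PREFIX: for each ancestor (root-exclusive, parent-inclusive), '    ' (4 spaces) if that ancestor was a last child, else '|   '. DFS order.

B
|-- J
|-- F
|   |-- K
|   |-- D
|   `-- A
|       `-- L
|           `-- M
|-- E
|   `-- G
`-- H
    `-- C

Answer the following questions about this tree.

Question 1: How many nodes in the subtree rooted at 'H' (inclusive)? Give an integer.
Subtree rooted at H contains: C, H
Count = 2

Answer: 2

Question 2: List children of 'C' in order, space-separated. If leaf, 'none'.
Answer: none

Derivation:
Node C's children (from adjacency): (leaf)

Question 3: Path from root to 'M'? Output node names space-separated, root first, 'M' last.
Answer: B F A L M

Derivation:
Walk down from root: B -> F -> A -> L -> M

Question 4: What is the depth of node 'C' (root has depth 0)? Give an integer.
Path from root to C: B -> H -> C
Depth = number of edges = 2

Answer: 2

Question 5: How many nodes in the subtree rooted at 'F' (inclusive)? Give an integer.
Answer: 6

Derivation:
Subtree rooted at F contains: A, D, F, K, L, M
Count = 6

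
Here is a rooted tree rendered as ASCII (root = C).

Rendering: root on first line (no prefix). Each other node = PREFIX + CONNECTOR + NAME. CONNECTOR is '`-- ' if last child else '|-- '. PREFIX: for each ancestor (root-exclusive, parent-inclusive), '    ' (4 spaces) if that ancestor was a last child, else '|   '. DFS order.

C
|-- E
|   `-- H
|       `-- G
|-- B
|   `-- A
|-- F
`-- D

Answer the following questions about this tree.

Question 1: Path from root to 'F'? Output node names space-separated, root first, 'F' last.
Answer: C F

Derivation:
Walk down from root: C -> F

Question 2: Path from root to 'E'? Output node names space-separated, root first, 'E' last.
Answer: C E

Derivation:
Walk down from root: C -> E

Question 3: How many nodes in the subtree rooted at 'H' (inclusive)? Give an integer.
Subtree rooted at H contains: G, H
Count = 2

Answer: 2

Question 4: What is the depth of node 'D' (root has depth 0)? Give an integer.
Path from root to D: C -> D
Depth = number of edges = 1

Answer: 1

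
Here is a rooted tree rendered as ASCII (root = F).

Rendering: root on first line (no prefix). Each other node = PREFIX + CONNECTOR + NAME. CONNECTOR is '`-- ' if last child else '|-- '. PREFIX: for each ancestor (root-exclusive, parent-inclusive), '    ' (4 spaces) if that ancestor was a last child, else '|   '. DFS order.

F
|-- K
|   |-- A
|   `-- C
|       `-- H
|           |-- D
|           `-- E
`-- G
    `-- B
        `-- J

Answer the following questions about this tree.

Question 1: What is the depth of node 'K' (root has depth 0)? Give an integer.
Path from root to K: F -> K
Depth = number of edges = 1

Answer: 1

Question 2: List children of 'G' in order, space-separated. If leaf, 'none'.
Node G's children (from adjacency): B

Answer: B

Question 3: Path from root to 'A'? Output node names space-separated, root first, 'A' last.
Answer: F K A

Derivation:
Walk down from root: F -> K -> A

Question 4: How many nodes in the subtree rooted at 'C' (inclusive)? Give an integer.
Subtree rooted at C contains: C, D, E, H
Count = 4

Answer: 4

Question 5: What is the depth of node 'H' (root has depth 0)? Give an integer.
Answer: 3

Derivation:
Path from root to H: F -> K -> C -> H
Depth = number of edges = 3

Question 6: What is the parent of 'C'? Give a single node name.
Answer: K

Derivation:
Scan adjacency: C appears as child of K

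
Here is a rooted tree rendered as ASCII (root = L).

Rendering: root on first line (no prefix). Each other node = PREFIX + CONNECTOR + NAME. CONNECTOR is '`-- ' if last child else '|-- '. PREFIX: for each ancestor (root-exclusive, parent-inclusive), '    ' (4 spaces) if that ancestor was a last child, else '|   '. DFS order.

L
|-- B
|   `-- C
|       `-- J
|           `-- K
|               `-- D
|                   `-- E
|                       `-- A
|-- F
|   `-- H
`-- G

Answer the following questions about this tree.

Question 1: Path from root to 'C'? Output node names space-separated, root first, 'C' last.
Walk down from root: L -> B -> C

Answer: L B C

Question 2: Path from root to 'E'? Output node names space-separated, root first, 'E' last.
Answer: L B C J K D E

Derivation:
Walk down from root: L -> B -> C -> J -> K -> D -> E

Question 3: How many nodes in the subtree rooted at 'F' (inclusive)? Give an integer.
Subtree rooted at F contains: F, H
Count = 2

Answer: 2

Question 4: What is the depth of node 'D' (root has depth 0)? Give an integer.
Answer: 5

Derivation:
Path from root to D: L -> B -> C -> J -> K -> D
Depth = number of edges = 5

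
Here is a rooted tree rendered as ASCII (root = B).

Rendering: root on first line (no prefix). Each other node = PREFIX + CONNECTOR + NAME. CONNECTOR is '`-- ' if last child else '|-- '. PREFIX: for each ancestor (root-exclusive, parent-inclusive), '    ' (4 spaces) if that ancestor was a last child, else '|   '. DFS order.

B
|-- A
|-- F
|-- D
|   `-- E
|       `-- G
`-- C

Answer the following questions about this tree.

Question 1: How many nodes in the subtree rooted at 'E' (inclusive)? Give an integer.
Subtree rooted at E contains: E, G
Count = 2

Answer: 2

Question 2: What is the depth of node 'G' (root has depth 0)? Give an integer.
Answer: 3

Derivation:
Path from root to G: B -> D -> E -> G
Depth = number of edges = 3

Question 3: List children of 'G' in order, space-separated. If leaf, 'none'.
Node G's children (from adjacency): (leaf)

Answer: none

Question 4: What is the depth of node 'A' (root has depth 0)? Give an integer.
Path from root to A: B -> A
Depth = number of edges = 1

Answer: 1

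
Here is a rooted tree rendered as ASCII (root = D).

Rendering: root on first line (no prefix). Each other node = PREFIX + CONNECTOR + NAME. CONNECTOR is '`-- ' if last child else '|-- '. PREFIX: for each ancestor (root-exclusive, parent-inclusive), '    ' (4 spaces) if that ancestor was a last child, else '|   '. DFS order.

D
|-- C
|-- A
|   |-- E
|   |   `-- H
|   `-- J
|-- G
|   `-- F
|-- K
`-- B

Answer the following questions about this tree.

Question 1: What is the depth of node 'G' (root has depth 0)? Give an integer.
Answer: 1

Derivation:
Path from root to G: D -> G
Depth = number of edges = 1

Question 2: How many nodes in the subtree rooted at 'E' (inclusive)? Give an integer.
Subtree rooted at E contains: E, H
Count = 2

Answer: 2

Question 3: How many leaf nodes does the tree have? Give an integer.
Leaves (nodes with no children): B, C, F, H, J, K

Answer: 6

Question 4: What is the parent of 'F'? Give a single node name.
Scan adjacency: F appears as child of G

Answer: G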